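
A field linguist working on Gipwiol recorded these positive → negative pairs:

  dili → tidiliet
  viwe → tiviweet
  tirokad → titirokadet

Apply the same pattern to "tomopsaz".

titomopsazet

Every pair shown (dili → tidiliet, viwe → tiviweet, tirokad → titirokadet) follows the same rule: add ti- … -et around the stem.
So tomopsaz → titomopsazet.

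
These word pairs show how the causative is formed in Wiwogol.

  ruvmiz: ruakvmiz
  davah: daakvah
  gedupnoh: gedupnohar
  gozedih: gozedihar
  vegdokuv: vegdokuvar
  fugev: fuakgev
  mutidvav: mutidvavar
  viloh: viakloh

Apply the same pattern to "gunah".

mutidvav and fugev both end in -v yet inflect differently (mutidvavar, fuakgev), so the final letter is not what conditions the rule; the number of vowels is.
"gunah" has 2 vowels. The stems with 2 vowels (fugev → fuakgev, davah → daakvah, ruvmiz → ruakvmiz) insert -ak- after the first vowel.
So gunah → guaknah.

guaknah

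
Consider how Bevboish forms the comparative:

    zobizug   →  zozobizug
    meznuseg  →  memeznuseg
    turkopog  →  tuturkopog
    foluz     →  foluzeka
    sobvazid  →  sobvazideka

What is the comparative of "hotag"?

hohotag

zobizug and foluz both have last vowel 'u' yet inflect differently (zozobizug, foluzeka), so the last vowel is not what conditions the rule; the final letter is.
"hotag" ends in -g. The stems ending in -g (zobizug → zozobizug, meznuseg → memeznuseg, turkopog → tuturkopog) repeat the first consonant+vowel as a prefix.
The other pattern: stems ending in -d or -z add -eka.
So hotag → hohotag.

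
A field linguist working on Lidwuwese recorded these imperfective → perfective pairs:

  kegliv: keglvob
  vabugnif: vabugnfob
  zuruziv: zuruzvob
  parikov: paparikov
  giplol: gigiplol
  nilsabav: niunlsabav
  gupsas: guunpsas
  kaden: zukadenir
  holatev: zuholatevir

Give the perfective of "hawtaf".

haunwtaf

kegliv and parikov both end in -v yet inflect differently (keglvob, paparikov), so the final letter is not what conditions the rule; the last vowel is.
"hawtaf" has last vowel 'a'. The stems whose last vowel is 'a' (nilsabav → niunlsabav, gupsas → guunpsas) insert -un- after the first vowel.
So hawtaf → haunwtaf.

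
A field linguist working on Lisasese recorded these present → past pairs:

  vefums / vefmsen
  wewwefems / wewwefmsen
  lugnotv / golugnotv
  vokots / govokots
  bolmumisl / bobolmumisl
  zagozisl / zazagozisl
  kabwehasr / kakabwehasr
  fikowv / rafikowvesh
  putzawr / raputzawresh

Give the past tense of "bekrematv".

gobekrematv

"bekrematv" has second-to-last letter 't'. The stems whose second-to-last letter is 't' (lugnotv → golugnotv, vokots → govokots) add the prefix go-.
The other patterns: stems whose second-to-last letter is 'm' delete the last vowel and add -en; stems whose second-to-last letter is 's' repeat the first consonant+vowel as a prefix; stems whose second-to-last letter is 'w' add ra- … -esh around the stem.
So bekrematv → gobekrematv.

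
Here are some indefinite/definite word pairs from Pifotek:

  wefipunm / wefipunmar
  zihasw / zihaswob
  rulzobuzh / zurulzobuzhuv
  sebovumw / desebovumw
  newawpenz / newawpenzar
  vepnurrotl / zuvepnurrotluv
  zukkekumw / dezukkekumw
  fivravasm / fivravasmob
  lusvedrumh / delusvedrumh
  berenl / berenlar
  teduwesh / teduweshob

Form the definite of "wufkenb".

wufkenbar

wefipunm and fivravasm both end in -m yet inflect differently (wefipunmar, fivravasmob), so the final letter is not what conditions the rule; the second-to-last letter is.
"wufkenb" has second-to-last letter 'n'. The stems whose second-to-last letter is 'n' (newawpenz → newawpenzar, berenl → berenlar, wefipunm → wefipunmar) add -ar.
So wufkenb → wufkenbar.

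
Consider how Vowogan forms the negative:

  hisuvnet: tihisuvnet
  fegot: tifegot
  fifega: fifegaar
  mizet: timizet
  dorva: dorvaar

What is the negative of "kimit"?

tikimit

fegot and fifega both begin with f- yet inflect differently (tifegot, fifegaar), so the first letter is not what conditions the rule; the final letter is.
"kimit" ends in -t. The stems ending in -t (hisuvnet → tihisuvnet, mizet → timizet, fegot → tifegot) add the prefix ti-.
So kimit → tikimit.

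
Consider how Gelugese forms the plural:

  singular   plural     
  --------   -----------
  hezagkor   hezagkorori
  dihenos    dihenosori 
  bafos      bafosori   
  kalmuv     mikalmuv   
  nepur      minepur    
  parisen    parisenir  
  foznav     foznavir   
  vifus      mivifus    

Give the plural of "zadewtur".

mizadewtur

dihenos and vifus both end in -s yet inflect differently (dihenosori, mivifus), so the final letter is not what conditions the rule; the last vowel is.
"zadewtur" has last vowel 'u'. The stems whose last vowel is 'u' (vifus → mivifus, nepur → minepur, kalmuv → mikalmuv) add the prefix mi-.
So zadewtur → mizadewtur.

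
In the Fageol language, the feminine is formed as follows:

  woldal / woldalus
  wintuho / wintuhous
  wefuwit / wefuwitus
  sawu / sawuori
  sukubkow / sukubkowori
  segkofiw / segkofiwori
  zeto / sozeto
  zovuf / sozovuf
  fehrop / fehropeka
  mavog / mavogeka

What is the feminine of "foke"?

wintuho and zeto both end in -o yet inflect differently (wintuhous, sozeto), so the final letter is not what conditions the rule; the first letter is.
"foke" begins with f-. The one such stem in the data (fehrop → fehropeka) adds -eka, so the same rule applies.
The other patterns: stems beginning with w- add -us; stems beginning with s- add -ori; stems beginning with z- add the prefix so-.
So foke → fokeeka.

fokeeka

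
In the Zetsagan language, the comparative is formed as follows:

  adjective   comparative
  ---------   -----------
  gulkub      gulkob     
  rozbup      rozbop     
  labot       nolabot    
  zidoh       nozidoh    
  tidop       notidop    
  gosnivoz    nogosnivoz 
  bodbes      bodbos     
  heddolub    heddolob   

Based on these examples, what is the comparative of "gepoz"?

tidop and rozbup both end in -p yet inflect differently (notidop, rozbop), so the final letter is not what conditions the rule; the last vowel is.
"gepoz" has last vowel 'o'. The stems whose last vowel is 'o' (tidop → notidop, labot → nolabot, gosnivoz → nogosnivoz) add the prefix no-.
So gepoz → nogepoz.

nogepoz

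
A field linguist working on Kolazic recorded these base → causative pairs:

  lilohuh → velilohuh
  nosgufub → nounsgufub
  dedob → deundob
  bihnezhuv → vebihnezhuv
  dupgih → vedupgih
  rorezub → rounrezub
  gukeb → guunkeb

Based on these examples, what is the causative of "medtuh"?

"medtuh" ends in -h. The stems ending in -h (dupgih → vedupgih, lilohuh → velilohuh) add the prefix ve-.
So medtuh → vemedtuh.

vemedtuh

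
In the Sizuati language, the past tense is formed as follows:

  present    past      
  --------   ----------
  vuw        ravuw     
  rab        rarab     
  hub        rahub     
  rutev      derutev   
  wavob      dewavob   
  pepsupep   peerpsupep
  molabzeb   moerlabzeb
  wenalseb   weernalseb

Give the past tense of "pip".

rab and wavob both end in -b yet inflect differently (rarab, dewavob), so the final letter is not what conditions the rule; the number of vowels is.
"pip" has 1 vowel. The stems with 1 vowel (vuw → ravuw, rab → rarab, hub → rahub) add the prefix ra-.
So pip → rapip.

rapip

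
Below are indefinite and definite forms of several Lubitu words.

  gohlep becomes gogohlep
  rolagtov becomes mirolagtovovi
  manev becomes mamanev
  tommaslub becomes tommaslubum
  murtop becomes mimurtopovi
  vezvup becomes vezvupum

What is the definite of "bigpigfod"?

"bigpigfod" has last vowel 'o'. The stems whose last vowel is 'o' (rolagtov → mirolagtovovi, murtop → mimurtopovi) add mi- … -ovi around the stem.
So bigpigfod → mibigpigfodovi.

mibigpigfodovi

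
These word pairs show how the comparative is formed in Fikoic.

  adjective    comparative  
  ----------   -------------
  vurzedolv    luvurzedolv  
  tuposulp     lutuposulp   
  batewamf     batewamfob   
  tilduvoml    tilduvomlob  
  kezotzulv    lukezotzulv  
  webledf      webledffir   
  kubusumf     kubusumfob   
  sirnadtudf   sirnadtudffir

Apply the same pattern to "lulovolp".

"lulovolp" has second-to-last letter 'l'. The stems whose second-to-last letter is 'l' (kezotzulv → lukezotzulv, tuposulp → lutuposulp, vurzedolv → luvurzedolv) add the prefix lu-.
The other patterns: stems whose second-to-last letter is 'm' add -ob; stems whose second-to-last letter is 'd' double the final consonant and add -ir.
So lulovolp → lululovolp.

lululovolp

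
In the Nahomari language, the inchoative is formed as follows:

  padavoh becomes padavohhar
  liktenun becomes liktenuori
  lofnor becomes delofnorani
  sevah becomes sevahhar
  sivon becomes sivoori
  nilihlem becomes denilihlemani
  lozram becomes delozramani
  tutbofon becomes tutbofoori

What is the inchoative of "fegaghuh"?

fegaghuhhar

tutbofon and padavoh both have last vowel 'o' yet inflect differently (tutbofoori, padavohhar), so the last vowel is not what conditions the rule; the final letter is.
"fegaghuh" ends in -h. The stems ending in -h (sevah → sevahhar, padavoh → padavohhar) double the final consonant and add -ar.
So fegaghuh → fegaghuhhar.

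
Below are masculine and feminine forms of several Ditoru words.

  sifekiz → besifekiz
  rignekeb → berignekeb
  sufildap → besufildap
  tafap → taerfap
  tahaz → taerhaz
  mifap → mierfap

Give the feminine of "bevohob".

"bevohob" has 3 vowels. The stems with 3 vowels (sifekiz → besifekiz, rignekeb → berignekeb, sufildap → besufildap) add the prefix be-.
So bevohob → bebevohob.

bebevohob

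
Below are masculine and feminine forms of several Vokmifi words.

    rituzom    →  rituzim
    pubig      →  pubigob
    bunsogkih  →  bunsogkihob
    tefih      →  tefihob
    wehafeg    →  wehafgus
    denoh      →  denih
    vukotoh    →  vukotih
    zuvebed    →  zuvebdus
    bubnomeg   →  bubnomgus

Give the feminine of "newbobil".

newbobilob

bubnomeg and pubig both end in -g yet inflect differently (bubnomgus, pubigob), so the final letter is not what conditions the rule; the last vowel is.
"newbobil" has last vowel 'i'. The stems whose last vowel is 'i' (pubig → pubigob, bunsogkih → bunsogkihob, tefih → tefihob) add -ob.
The other patterns: stems whose last vowel is 'e' delete the last vowel and add -us; stems whose last vowel is 'o' change the last vowel to 'i'.
So newbobil → newbobilob.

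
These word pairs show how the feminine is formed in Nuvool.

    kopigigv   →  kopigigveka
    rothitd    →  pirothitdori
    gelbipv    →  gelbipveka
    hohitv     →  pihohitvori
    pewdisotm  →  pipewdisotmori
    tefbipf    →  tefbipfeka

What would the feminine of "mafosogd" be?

hohitv and kopigigv both end in -v yet inflect differently (pihohitvori, kopigigveka), so the final letter is not what conditions the rule; the second-to-last letter is.
"mafosogd" has second-to-last letter 'g'. The one such stem in the data (kopigigv → kopigigveka) adds -eka, so the same rule applies.
So mafosogd → mafosogdeka.

mafosogdeka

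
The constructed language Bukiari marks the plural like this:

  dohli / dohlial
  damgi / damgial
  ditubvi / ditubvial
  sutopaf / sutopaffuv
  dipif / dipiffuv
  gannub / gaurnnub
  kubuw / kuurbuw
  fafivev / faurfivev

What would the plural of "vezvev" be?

veurzvev

dohli and dipif both have last vowel 'i' yet inflect differently (dohlial, dipiffuv), so the last vowel is not what conditions the rule; the final letter is.
"vezvev" ends in -v. The one such stem in the data (fafivev → faurfivev) inserts -ur- after the first vowel (as do gannub, kubuw), so the same rule applies.
The other patterns: stems ending in -i add -al; stems ending in -f double the final consonant and add -uv.
So vezvev → veurzvev.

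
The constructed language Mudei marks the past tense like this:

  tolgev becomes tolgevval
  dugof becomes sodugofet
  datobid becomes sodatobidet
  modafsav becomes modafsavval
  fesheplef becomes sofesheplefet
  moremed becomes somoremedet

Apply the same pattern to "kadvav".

kadvavval

tolgev and moremed both have last vowel 'e' yet inflect differently (tolgevval, somoremedet), so the last vowel is not what conditions the rule; the final letter is.
"kadvav" ends in -v. The stems ending in -v (tolgev → tolgevval, modafsav → modafsavval) double the final consonant and add -al.
So kadvav → kadvavval.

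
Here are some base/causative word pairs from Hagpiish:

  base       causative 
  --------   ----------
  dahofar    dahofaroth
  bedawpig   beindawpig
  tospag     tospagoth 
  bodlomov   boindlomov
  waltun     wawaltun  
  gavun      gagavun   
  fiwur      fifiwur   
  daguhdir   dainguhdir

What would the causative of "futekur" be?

fufutekur

dahofar and fiwur both end in -r yet inflect differently (dahofaroth, fifiwur), so the final letter is not what conditions the rule; the last vowel is.
"futekur" has last vowel 'u'. The stems whose last vowel is 'u' (waltun → wawaltun, gavun → gagavun, fiwur → fifiwur) repeat the first consonant+vowel as a prefix.
So futekur → fufutekur.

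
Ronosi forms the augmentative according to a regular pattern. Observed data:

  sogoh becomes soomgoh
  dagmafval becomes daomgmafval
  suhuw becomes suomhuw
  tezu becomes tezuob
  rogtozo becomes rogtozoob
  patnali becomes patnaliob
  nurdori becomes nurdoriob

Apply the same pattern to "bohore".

bohoreob

suhuw and tezu both have last vowel 'u' yet inflect differently (suomhuw, tezuob), so the last vowel is not what conditions the rule; whether the stem ends in a vowel or a consonant is.
"bohore" ends in a vowel. The stems ending in a vowel (tezu → tezuob, rogtozo → rogtozoob, patnali → patnaliob) add -ob.
The other pattern: stems ending in a consonant insert -om- after the first vowel.
So bohore → bohoreob.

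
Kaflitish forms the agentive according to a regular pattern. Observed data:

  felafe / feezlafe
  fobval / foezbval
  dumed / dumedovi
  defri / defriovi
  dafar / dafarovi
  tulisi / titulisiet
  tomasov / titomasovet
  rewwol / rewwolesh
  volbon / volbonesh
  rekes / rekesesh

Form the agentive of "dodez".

defri and tulisi both end in -i yet inflect differently (defriovi, titulisiet), so the final letter is not what conditions the rule; the first letter is.
"dodez" begins with d-. The stems beginning with d- (dumed → dumedovi, defri → defriovi, dafar → dafarovi) add -ovi.
So dodez → dodezovi.

dodezovi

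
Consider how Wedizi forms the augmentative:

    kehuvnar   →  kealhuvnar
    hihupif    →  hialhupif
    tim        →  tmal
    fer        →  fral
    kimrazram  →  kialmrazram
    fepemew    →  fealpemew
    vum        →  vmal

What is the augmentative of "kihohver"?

kialhohver

"kihohver" has 3 vowels. The stems with 3 vowels (kimrazram → kialmrazram, hihupif → hialhupif, fepemew → fealpemew) insert -al- after the first vowel.
The other pattern: stems with 1 vowel delete the last vowel and add -al.
So kihohver → kialhohver.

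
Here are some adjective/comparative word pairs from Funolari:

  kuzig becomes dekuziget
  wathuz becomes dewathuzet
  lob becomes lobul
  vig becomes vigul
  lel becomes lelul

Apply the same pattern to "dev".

devul

kuzig and vig both end in -g yet inflect differently (dekuziget, vigul), so the final letter is not what conditions the rule; the number of vowels is.
"dev" has 1 vowel. The stems with 1 vowel (lob → lobul, vig → vigul, lel → lelul) add -ul.
So dev → devul.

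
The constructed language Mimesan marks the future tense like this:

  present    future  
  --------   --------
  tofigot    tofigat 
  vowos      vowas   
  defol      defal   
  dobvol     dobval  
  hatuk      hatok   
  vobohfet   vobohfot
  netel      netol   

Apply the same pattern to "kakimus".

kakimos

tofigot and vobohfet both end in -t yet inflect differently (tofigat, vobohfot), so the final letter is not what conditions the rule; the last vowel is.
"kakimus" has last vowel 'u'. The one such stem in the data (hatuk → hatok) changes the last vowel to 'o' (as do vobohfet, netel), so the same rule applies.
So kakimus → kakimos.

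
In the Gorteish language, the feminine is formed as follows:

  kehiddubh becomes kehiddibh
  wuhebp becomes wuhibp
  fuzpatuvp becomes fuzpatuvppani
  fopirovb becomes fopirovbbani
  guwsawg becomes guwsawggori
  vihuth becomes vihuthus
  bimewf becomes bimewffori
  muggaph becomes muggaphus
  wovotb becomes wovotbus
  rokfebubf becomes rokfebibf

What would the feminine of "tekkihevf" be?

tekkihevffani

fuzpatuvp and wuhebp both end in -p yet inflect differently (fuzpatuvppani, wuhibp), so the final letter is not what conditions the rule; the second-to-last letter is.
"tekkihevf" has second-to-last letter 'v'. The stems whose second-to-last letter is 'v' (fuzpatuvp → fuzpatuvppani, fopirovb → fopirovbbani) double the final consonant and add -ani.
So tekkihevf → tekkihevffani.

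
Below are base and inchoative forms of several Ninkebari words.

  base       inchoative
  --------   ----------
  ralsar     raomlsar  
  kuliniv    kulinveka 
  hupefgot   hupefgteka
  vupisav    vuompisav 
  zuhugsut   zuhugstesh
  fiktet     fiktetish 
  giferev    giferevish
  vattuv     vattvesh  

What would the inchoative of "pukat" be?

zuhugsut and hupefgot both end in -t yet inflect differently (zuhugstesh, hupefgteka), so the final letter is not what conditions the rule; the last vowel is.
"pukat" has last vowel 'a'. The stems whose last vowel is 'a' (vupisav → vuompisav, ralsar → raomlsar) insert -om- after the first vowel.
The other patterns: stems whose last vowel is 'u' delete the last vowel and add -esh; stems whose last vowel is 'i' or 'o' delete the last vowel and add -eka; stems whose last vowel is 'e' add -ish.
So pukat → puomkat.

puomkat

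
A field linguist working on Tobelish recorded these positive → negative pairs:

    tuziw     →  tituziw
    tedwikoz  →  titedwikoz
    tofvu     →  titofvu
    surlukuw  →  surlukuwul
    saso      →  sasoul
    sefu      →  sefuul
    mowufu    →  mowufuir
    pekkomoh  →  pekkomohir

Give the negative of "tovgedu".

"tovgedu" begins with t-. The stems beginning with t- (tuziw → tituziw, tedwikoz → titedwikoz, tofvu → titofvu) add the prefix ti-.
The other patterns: stems beginning with s- add -ul; stems beginning with m- or p- add -ir.
So tovgedu → titovgedu.

titovgedu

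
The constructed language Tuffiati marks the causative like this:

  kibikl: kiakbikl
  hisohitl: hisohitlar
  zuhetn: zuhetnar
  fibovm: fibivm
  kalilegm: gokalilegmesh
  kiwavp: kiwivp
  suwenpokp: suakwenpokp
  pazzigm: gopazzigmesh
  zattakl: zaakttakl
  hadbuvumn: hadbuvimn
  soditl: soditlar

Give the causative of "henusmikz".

kibikl and hisohitl both end in -l yet inflect differently (kiakbikl, hisohitlar), so the final letter is not what conditions the rule; the second-to-last letter is.
"henusmikz" has second-to-last letter 'k'. The stems whose second-to-last letter is 'k' (kibikl → kiakbikl, suwenpokp → suakwenpokp, zattakl → zaakttakl) insert -ak- after the first vowel.
So henusmikz → heaknusmikz.

heaknusmikz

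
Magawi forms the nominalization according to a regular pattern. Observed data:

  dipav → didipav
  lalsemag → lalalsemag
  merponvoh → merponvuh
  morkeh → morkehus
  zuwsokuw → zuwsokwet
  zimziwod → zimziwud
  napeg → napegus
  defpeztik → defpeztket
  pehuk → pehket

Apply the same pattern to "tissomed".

tissomedus

lalsemag and napeg both end in -g yet inflect differently (lalalsemag, napegus), so the final letter is not what conditions the rule; the last vowel is.
"tissomed" has last vowel 'e'. The stems whose last vowel is 'e' (napeg → napegus, morkeh → morkehus) add -us.
The other patterns: stems whose last vowel is 'a' repeat the first consonant+vowel as a prefix; stems whose last vowel is 'o' change the last vowel to 'u'; stems whose last vowel is 'i' or 'u' delete the last vowel and add -et.
So tissomed → tissomedus.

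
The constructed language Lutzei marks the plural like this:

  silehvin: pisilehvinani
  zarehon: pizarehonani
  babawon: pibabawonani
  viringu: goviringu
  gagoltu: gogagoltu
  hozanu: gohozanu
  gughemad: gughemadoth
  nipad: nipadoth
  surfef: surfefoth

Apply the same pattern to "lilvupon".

"lilvupon" ends in -n. The stems ending in -n (silehvin → pisilehvinani, zarehon → pizarehonani, babawon → pibabawonani) add pi- … -ani around the stem.
So lilvupon → pililvuponani.

pililvuponani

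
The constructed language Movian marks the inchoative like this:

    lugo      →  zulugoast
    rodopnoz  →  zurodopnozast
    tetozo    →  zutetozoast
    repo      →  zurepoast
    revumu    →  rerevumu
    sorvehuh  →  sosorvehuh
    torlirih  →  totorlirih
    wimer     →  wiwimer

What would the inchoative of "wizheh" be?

rodopnoz and revumu both begin with r- yet inflect differently (zurodopnozast, rerevumu), so the first letter is not what conditions the rule; the final letter is.
"wizheh" ends in -h. The stems ending in -h (sorvehuh → sosorvehuh, torlirih → totorlirih) repeat the first consonant+vowel as a prefix.
The other pattern: stems ending in -o or -z add zu- … -ast around the stem.
So wizheh → wiwizheh.

wiwizheh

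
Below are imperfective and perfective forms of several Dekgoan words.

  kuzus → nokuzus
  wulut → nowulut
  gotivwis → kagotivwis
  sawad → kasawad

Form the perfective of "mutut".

kuzus and gotivwis both end in -s yet inflect differently (nokuzus, kagotivwis), so the final letter is not what conditions the rule; the last vowel is.
"mutut" has last vowel 'u'. The stems whose last vowel is 'u' (wulut → nowulut, kuzus → nokuzus) add the prefix no-.
The other pattern: stems whose last vowel is 'a' or 'i' add the prefix ka-.
So mutut → nomutut.

nomutut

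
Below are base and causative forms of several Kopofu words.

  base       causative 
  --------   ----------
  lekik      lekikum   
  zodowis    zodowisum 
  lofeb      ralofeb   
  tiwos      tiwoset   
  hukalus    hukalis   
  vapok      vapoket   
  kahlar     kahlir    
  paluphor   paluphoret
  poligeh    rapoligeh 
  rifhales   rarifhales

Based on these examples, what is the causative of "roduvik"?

roduvikum

"roduvik" has last vowel 'i'. The stems whose last vowel is 'i' (lekik → lekikum, zodowis → zodowisum) add -um.
So roduvik → roduvikum.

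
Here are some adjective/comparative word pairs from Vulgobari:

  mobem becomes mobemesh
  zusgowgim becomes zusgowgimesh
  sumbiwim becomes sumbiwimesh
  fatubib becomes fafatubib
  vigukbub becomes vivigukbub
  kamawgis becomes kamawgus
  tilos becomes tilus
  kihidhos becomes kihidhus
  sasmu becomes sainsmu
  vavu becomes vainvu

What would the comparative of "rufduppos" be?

rufduppus

zusgowgim and fatubib both have last vowel 'i' yet inflect differently (zusgowgimesh, fafatubib), so the last vowel is not what conditions the rule; the final letter is.
"rufduppos" ends in -s. The stems ending in -s (kamawgis → kamawgus, tilos → tilus, kihidhos → kihidhus) change the last vowel to 'u'.
The other patterns: stems ending in -m add -esh; stems ending in -b repeat the first consonant+vowel as a prefix; stems ending in -u insert -in- after the first vowel.
So rufduppos → rufduppus.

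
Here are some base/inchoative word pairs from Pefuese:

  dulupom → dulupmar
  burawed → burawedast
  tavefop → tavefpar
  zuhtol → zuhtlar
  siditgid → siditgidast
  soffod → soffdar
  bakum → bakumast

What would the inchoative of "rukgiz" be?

rukgizast

soffod and siditgid both end in -d yet inflect differently (soffdar, siditgidast), so the final letter is not what conditions the rule; the last vowel is.
"rukgiz" has last vowel 'i'. The one such stem in the data (siditgid → siditgidast) adds -ast, so the same rule applies.
The other pattern: stems whose last vowel is 'o' delete the last vowel and add -ar.
So rukgiz → rukgizast.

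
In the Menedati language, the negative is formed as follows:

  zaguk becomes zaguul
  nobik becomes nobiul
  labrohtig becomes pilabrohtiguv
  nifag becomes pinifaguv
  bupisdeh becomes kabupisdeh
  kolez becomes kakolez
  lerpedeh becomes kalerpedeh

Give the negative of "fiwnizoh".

nobik and labrohtig both have last vowel 'i' yet inflect differently (nobiul, pilabrohtiguv), so the last vowel is not what conditions the rule; the final letter is.
"fiwnizoh" ends in -h. The stems ending in -h (bupisdeh → kabupisdeh, lerpedeh → kalerpedeh) add the prefix ka-.
So fiwnizoh → kafiwnizoh.

kafiwnizoh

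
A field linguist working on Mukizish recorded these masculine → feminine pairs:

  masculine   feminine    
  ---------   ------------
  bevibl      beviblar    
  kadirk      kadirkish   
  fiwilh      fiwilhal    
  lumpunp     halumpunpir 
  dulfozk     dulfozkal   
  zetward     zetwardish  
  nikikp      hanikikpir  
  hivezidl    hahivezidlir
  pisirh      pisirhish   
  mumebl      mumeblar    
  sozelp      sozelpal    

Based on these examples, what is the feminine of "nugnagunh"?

fiwilh and pisirh both end in -h yet inflect differently (fiwilhal, pisirhish), so the final letter is not what conditions the rule; the second-to-last letter is.
"nugnagunh" has second-to-last letter 'n'. The one such stem in the data (lumpunp → halumpunpir) adds ha- … -ir around the stem, so the same rule applies.
So nugnagunh → hanugnagunhir.

hanugnagunhir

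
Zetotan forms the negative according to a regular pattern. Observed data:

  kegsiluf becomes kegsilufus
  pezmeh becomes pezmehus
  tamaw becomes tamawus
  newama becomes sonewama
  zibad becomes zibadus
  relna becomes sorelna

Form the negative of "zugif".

zugifus

relna and tamaw both have last vowel 'a' yet inflect differently (sorelna, tamawus), so the last vowel is not what conditions the rule; whether the stem ends in a vowel or a consonant is.
"zugif" ends in a consonant. The stems ending in a consonant (tamaw → tamawus, kegsiluf → kegsilufus, pezmeh → pezmehus) add -us.
The other pattern: stems ending in a vowel add the prefix so-.
So zugif → zugifus.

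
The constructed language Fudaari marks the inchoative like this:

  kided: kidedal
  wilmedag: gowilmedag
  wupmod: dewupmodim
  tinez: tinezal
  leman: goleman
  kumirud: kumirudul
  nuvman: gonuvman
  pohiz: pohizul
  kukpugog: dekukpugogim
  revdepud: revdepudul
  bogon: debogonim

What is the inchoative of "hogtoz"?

leman and bogon both end in -n yet inflect differently (goleman, debogonim), so the final letter is not what conditions the rule; the last vowel is.
"hogtoz" has last vowel 'o'. The stems whose last vowel is 'o' (wupmod → dewupmodim, bogon → debogonim, kukpugog → dekukpugogim) add de- … -im around the stem.
So hogtoz → dehogtozim.

dehogtozim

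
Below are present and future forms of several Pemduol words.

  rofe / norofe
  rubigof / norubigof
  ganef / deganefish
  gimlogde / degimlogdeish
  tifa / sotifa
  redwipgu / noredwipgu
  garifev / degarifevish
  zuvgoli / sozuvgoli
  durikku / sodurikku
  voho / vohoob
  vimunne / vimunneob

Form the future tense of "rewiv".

norewiv

gimlogde and vimunne both end in -e yet inflect differently (degimlogdeish, vimunneob), so the final letter is not what conditions the rule; the first letter is.
"rewiv" begins with r-. The stems beginning with r- (rofe → norofe, redwipgu → noredwipgu, rubigof → norubigof) add the prefix no-.
So rewiv → norewiv.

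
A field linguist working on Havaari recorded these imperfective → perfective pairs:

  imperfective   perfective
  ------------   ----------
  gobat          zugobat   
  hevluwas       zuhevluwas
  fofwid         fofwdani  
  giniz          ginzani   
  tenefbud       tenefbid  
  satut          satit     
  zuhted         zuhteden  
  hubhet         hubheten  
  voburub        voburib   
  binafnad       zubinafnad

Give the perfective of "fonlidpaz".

fofwid and binafnad both end in -d yet inflect differently (fofwdani, zubinafnad), so the final letter is not what conditions the rule; the last vowel is.
"fonlidpaz" has last vowel 'a'. The stems whose last vowel is 'a' (binafnad → zubinafnad, hevluwas → zuhevluwas, gobat → zugobat) add the prefix zu-.
The other patterns: stems whose last vowel is 'i' delete the last vowel and add -ani; stems whose last vowel is 'e' add -en; stems whose last vowel is 'u' change the last vowel to 'i'.
So fonlidpaz → zufonlidpaz.

zufonlidpaz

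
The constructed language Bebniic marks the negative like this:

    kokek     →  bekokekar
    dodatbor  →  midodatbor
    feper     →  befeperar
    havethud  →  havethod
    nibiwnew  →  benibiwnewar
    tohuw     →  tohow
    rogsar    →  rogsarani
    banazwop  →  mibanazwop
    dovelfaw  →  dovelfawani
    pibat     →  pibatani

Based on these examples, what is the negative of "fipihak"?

dodatbor and rogsar both end in -r yet inflect differently (midodatbor, rogsarani), so the final letter is not what conditions the rule; the last vowel is.
"fipihak" has last vowel 'a'. The stems whose last vowel is 'a' (rogsar → rogsarani, dovelfaw → dovelfawani, pibat → pibatani) add -ani.
The other patterns: stems whose last vowel is 'o' add the prefix mi-; stems whose last vowel is 'u' change the last vowel to 'o'; stems whose last vowel is 'e' add be- … -ar around the stem.
So fipihak → fipihakani.

fipihakani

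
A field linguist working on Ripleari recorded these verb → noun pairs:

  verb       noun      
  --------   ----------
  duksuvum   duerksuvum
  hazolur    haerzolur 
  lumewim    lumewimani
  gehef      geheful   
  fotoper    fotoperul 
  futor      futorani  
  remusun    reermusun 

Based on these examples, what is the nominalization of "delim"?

delimani

hazolur and fotoper both end in -r yet inflect differently (haerzolur, fotoperul), so the final letter is not what conditions the rule; the last vowel is.
"delim" has last vowel 'i'. The one such stem in the data (lumewim → lumewimani) adds -ani, so the same rule applies.
The other patterns: stems whose last vowel is 'u' insert -er- after the first vowel; stems whose last vowel is 'e' add -ul.
So delim → delimani.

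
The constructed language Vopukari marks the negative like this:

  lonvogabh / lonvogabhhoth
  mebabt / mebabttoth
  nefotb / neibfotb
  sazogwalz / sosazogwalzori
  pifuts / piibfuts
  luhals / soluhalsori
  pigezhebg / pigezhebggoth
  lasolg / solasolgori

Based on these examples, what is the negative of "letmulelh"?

lasolg and pigezhebg both end in -g yet inflect differently (solasolgori, pigezhebggoth), so the final letter is not what conditions the rule; the second-to-last letter is.
"letmulelh" has second-to-last letter 'l'. The stems whose second-to-last letter is 'l' (lasolg → solasolgori, luhals → soluhalsori, sazogwalz → sosazogwalzori) add so- … -ori around the stem.
So letmulelh → soletmulelhori.

soletmulelhori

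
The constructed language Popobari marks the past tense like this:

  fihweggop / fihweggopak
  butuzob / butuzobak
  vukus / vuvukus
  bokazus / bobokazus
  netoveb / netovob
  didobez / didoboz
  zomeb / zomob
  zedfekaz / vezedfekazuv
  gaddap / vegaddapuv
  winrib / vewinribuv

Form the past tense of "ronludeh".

ronludoh

"ronludeh" has last vowel 'e'. The stems whose last vowel is 'e' (netoveb → netovob, didobez → didoboz, zomeb → zomob) change the last vowel to 'o'.
So ronludeh → ronludoh.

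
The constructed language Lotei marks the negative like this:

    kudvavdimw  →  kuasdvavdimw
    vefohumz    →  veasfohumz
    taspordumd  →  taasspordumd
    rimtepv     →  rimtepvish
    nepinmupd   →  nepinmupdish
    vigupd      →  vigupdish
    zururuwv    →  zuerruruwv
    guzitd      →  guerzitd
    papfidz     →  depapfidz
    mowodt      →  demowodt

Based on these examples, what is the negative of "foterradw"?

taspordumd and nepinmupd both end in -d yet inflect differently (taasspordumd, nepinmupdish), so the final letter is not what conditions the rule; the second-to-last letter is.
"foterradw" has second-to-last letter 'd'. The stems whose second-to-last letter is 'd' (papfidz → depapfidz, mowodt → demowodt) add the prefix de-.
So foterradw → defoterradw.

defoterradw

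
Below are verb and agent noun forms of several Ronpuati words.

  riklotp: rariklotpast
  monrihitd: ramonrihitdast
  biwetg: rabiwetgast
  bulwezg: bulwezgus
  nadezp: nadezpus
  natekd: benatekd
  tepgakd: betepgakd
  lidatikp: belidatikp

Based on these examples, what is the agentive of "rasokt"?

berasokt

"rasokt" has second-to-last letter 'k'. The stems whose second-to-last letter is 'k' (natekd → benatekd, tepgakd → betepgakd, lidatikp → belidatikp) add the prefix be-.
So rasokt → berasokt.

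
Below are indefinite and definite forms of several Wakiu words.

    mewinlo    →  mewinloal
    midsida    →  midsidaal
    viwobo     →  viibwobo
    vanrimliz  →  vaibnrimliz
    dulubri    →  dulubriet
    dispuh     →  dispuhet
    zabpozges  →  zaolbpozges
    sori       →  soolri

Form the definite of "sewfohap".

mewinlo and viwobo both end in -o yet inflect differently (mewinloal, viibwobo), so the final letter is not what conditions the rule; the first letter is.
"sewfohap" begins with s-. The one such stem in the data (sori → soolri) inserts -ol- after the first vowel (as does zabpozges), so the same rule applies.
The other patterns: stems beginning with m- add -al; stems beginning with v- insert -ib- after the first vowel; stems beginning with d- add -et.
So sewfohap → seolwfohap.

seolwfohap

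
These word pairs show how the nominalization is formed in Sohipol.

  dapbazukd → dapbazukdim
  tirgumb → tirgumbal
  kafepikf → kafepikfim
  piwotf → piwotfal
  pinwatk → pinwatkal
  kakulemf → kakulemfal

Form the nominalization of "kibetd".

kafepikf and piwotf both end in -f yet inflect differently (kafepikfim, piwotfal), so the final letter is not what conditions the rule; the second-to-last letter is.
"kibetd" has second-to-last letter 't'. The stems whose second-to-last letter is 't' (pinwatk → pinwatkal, piwotf → piwotfal) add -al.
The other pattern: stems whose second-to-last letter is 'k' add -im.
So kibetd → kibetdal.

kibetdal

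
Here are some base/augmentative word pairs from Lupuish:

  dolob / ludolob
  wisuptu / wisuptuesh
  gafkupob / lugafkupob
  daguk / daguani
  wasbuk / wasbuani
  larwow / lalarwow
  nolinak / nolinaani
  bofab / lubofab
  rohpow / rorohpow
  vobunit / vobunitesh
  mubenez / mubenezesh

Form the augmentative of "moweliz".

mowelizesh

nolinak and bofab both have last vowel 'a' yet inflect differently (nolinaani, lubofab), so the last vowel is not what conditions the rule; the final letter is.
"moweliz" ends in -z. The one such stem in the data (mubenez → mubenezesh) adds -esh, so the same rule applies.
The other patterns: stems ending in -k drop the final letter and add -ani; stems ending in -b add the prefix lu-; stems ending in -w repeat the first consonant+vowel as a prefix.
So moweliz → mowelizesh.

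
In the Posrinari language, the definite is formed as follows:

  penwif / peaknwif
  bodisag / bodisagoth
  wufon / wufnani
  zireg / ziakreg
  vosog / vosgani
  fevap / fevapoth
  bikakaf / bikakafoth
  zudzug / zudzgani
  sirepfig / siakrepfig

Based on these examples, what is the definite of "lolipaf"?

vosog and sirepfig both end in -g yet inflect differently (vosgani, siakrepfig), so the final letter is not what conditions the rule; the last vowel is.
"lolipaf" has last vowel 'a'. The stems whose last vowel is 'a' (fevap → fevapoth, bikakaf → bikakafoth, bodisag → bodisagoth) add -oth.
So lolipaf → lolipafoth.

lolipafoth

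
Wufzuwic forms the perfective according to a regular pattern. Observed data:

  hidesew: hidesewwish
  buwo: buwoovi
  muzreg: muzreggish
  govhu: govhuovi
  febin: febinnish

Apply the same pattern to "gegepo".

gegepoovi

muzreg and buwo both have 2 vowels yet inflect differently (muzreggish, buwoovi), so the number of vowels is not what conditions the rule; whether the stem ends in a vowel or a consonant is.
"gegepo" ends in a vowel. The stems ending in a vowel (buwo → buwoovi, govhu → govhuovi) add -ovi.
The other pattern: stems ending in a consonant double the final consonant and add -ish.
So gegepo → gegepoovi.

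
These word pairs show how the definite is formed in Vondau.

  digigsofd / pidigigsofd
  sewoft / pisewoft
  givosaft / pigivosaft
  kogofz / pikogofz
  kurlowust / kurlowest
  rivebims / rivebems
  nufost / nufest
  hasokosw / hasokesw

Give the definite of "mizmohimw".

mizmohemw

sewoft and kurlowust both end in -t yet inflect differently (pisewoft, kurlowest), so the final letter is not what conditions the rule; the second-to-last letter is.
"mizmohimw" has second-to-last letter 'm'. The one such stem in the data (rivebims → rivebems) changes the last vowel to 'e' (as do kurlowust, nufost), so the same rule applies.
The other pattern: stems whose second-to-last letter is 'f' add the prefix pi-.
So mizmohimw → mizmohemw.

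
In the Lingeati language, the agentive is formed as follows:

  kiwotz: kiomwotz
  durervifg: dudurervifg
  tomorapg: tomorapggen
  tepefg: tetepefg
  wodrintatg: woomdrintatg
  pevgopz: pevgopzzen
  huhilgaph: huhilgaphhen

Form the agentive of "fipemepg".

fipemepggen

"fipemepg" has second-to-last letter 'p'. The stems whose second-to-last letter is 'p' (huhilgaph → huhilgaphhen, tomorapg → tomorapggen, pevgopz → pevgopzzen) double the final consonant and add -en.
The other patterns: stems whose second-to-last letter is 't' insert -om- after the first vowel; stems whose second-to-last letter is 'f' repeat the first consonant+vowel as a prefix.
So fipemepg → fipemepggen.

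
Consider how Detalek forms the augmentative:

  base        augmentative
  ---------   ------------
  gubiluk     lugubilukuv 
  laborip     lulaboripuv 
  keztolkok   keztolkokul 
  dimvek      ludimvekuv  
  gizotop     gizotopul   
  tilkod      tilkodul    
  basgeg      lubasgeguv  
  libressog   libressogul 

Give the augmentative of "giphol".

gipholul

gizotop and laborip both end in -p yet inflect differently (gizotopul, lulaboripuv), so the final letter is not what conditions the rule; the last vowel is.
"giphol" has last vowel 'o'. The stems whose last vowel is 'o' (keztolkok → keztolkokul, gizotop → gizotopul, tilkod → tilkodul) add -ul.
So giphol → gipholul.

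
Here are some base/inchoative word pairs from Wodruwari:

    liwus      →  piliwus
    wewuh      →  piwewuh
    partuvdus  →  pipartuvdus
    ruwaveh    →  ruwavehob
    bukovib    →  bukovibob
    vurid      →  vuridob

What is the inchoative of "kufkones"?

wewuh and ruwaveh both end in -h yet inflect differently (piwewuh, ruwavehob), so the final letter is not what conditions the rule; the last vowel is.
"kufkones" has last vowel 'e'. The one such stem in the data (ruwaveh → ruwavehob) adds -ob, so the same rule applies.
The other pattern: stems whose last vowel is 'u' add the prefix pi-.
So kufkones → kufkonesob.

kufkonesob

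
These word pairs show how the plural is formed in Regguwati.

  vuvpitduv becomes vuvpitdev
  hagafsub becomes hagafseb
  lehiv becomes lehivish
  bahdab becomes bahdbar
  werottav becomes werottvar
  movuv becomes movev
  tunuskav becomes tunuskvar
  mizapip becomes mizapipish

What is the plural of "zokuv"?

zokev

"zokuv" has last vowel 'u'. The stems whose last vowel is 'u' (movuv → movev, hagafsub → hagafseb, vuvpitduv → vuvpitdev) change the last vowel to 'e'.
The other patterns: stems whose last vowel is 'i' add -ish; stems whose last vowel is 'a' delete the last vowel and add -ar.
So zokuv → zokev.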